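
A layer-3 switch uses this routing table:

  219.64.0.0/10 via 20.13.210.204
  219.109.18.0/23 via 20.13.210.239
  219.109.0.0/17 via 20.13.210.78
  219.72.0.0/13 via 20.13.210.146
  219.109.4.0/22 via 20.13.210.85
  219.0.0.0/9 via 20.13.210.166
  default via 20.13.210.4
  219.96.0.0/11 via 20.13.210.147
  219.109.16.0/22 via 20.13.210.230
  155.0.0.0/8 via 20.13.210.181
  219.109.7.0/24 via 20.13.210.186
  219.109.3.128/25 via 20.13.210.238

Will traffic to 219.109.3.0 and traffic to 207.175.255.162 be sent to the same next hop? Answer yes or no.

219.109.3.0: longest match 219.109.0.0/17 -> 20.13.210.78
207.175.255.162: longest match 0.0.0.0/0 -> 20.13.210.4

no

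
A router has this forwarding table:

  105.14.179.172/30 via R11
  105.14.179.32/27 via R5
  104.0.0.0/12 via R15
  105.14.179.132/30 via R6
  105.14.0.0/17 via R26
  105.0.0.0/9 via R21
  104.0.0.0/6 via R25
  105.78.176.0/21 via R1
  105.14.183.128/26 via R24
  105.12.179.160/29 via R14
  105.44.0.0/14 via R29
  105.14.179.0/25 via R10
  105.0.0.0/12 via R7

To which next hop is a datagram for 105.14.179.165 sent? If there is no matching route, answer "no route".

Routes whose prefix contains 105.14.179.165:
  104.0.0.0/6 (104.0.0.0 - 107.255.255.255) -> R25
  105.0.0.0/9 (105.0.0.0 - 105.127.255.255) -> R21
  105.0.0.0/12 (105.0.0.0 - 105.15.255.255) -> R7
More-specific entries that do NOT match:
  105.14.179.172/30 (105.14.179.172 - 105.14.179.175) does not contain 105.14.179.165
  105.14.179.132/30 (105.14.179.132 - 105.14.179.135) does not contain 105.14.179.165
  105.12.179.160/29 (105.12.179.160 - 105.12.179.167) does not contain 105.14.179.165
  105.14.179.32/27 (105.14.179.32 - 105.14.179.63) does not contain 105.14.179.165
  105.14.183.128/26 (105.14.183.128 - 105.14.183.191) does not contain 105.14.179.165
  105.14.179.0/25 (105.14.179.0 - 105.14.179.127) does not contain 105.14.179.165
  105.78.176.0/21 (105.78.176.0 - 105.78.183.255) does not contain 105.14.179.165
  105.14.0.0/17 (105.14.0.0 - 105.14.127.255) does not contain 105.14.179.165
  105.44.0.0/14 (105.44.0.0 - 105.47.255.255) does not contain 105.14.179.165
Longest matching prefix is /12 -> next hop R7.

R7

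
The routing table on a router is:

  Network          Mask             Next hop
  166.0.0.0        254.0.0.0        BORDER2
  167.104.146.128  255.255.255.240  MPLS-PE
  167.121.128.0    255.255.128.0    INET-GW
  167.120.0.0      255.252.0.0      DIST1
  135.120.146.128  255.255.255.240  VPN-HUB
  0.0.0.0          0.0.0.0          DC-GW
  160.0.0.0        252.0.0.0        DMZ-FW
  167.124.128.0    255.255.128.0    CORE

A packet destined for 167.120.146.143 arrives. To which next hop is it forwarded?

DIST1

Routes whose prefix contains 167.120.146.143:
  0.0.0.0/0 (default, matches everything) -> DC-GW
  166.0.0.0/7 (166.0.0.0 - 167.255.255.255) -> BORDER2
  167.120.0.0/14 (167.120.0.0 - 167.123.255.255) -> DIST1
More-specific entries that do NOT match:
  167.104.146.128/28 (167.104.146.128 - 167.104.146.143) does not contain 167.120.146.143
  135.120.146.128/28 (135.120.146.128 - 135.120.146.143) does not contain 167.120.146.143
  167.121.128.0/17 (167.121.128.0 - 167.121.255.255) does not contain 167.120.146.143
  167.124.128.0/17 (167.124.128.0 - 167.124.255.255) does not contain 167.120.146.143
Longest matching prefix is /14 -> next hop DIST1.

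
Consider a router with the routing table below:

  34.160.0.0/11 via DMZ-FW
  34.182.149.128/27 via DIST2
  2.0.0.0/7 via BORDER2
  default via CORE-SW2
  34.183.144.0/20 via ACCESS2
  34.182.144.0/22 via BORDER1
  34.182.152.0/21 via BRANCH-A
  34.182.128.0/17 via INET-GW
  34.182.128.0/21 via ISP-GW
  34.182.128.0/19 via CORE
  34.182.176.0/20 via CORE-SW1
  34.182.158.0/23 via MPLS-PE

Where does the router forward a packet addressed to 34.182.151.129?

CORE

Routes whose prefix contains 34.182.151.129:
  0.0.0.0/0 (default, matches everything) -> CORE-SW2
  34.160.0.0/11 (34.160.0.0 - 34.191.255.255) -> DMZ-FW
  34.182.128.0/17 (34.182.128.0 - 34.182.255.255) -> INET-GW
  34.182.128.0/19 (34.182.128.0 - 34.182.159.255) -> CORE
More-specific entries that do NOT match:
  34.182.149.128/27 (34.182.149.128 - 34.182.149.159) does not contain 34.182.151.129
  34.182.158.0/23 (34.182.158.0 - 34.182.159.255) does not contain 34.182.151.129
  34.182.144.0/22 (34.182.144.0 - 34.182.147.255) does not contain 34.182.151.129
  34.182.152.0/21 (34.182.152.0 - 34.182.159.255) does not contain 34.182.151.129
  34.182.128.0/21 (34.182.128.0 - 34.182.135.255) does not contain 34.182.151.129
  34.183.144.0/20 (34.183.144.0 - 34.183.159.255) does not contain 34.182.151.129
  34.182.176.0/20 (34.182.176.0 - 34.182.191.255) does not contain 34.182.151.129
Longest matching prefix is /19 -> next hop CORE.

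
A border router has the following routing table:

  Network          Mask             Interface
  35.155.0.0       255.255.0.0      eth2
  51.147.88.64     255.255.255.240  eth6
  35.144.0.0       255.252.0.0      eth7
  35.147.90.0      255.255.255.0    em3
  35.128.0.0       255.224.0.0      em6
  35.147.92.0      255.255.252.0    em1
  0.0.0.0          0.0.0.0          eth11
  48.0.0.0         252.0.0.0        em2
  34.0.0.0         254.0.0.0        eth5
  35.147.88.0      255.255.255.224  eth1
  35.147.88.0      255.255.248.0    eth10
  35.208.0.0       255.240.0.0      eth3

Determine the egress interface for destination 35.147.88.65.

Routes whose prefix contains 35.147.88.65:
  0.0.0.0/0 (default, matches everything) -> eth11
  34.0.0.0/7 (34.0.0.0 - 35.255.255.255) -> eth5
  35.128.0.0/11 (35.128.0.0 - 35.159.255.255) -> em6
  35.144.0.0/14 (35.144.0.0 - 35.147.255.255) -> eth7
  35.147.88.0/21 (35.147.88.0 - 35.147.95.255) -> eth10
More-specific entries that do NOT match:
  51.147.88.64/28 (51.147.88.64 - 51.147.88.79) does not contain 35.147.88.65
  35.147.88.0/27 (35.147.88.0 - 35.147.88.31) does not contain 35.147.88.65
  35.147.90.0/24 (35.147.90.0 - 35.147.90.255) does not contain 35.147.88.65
  35.147.92.0/22 (35.147.92.0 - 35.147.95.255) does not contain 35.147.88.65
Longest matching prefix is /21 -> interface eth10.

eth10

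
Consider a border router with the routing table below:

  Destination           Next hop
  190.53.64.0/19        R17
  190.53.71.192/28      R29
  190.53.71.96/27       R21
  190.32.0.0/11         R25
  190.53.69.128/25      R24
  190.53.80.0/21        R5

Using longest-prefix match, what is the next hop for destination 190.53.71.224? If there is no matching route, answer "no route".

R17

Routes whose prefix contains 190.53.71.224:
  190.32.0.0/11 (190.32.0.0 - 190.63.255.255) -> R25
  190.53.64.0/19 (190.53.64.0 - 190.53.95.255) -> R17
More-specific entries that do NOT match:
  190.53.71.192/28 (190.53.71.192 - 190.53.71.207) does not contain 190.53.71.224
  190.53.71.96/27 (190.53.71.96 - 190.53.71.127) does not contain 190.53.71.224
  190.53.69.128/25 (190.53.69.128 - 190.53.69.255) does not contain 190.53.71.224
  190.53.80.0/21 (190.53.80.0 - 190.53.87.255) does not contain 190.53.71.224
Longest matching prefix is /19 -> next hop R17.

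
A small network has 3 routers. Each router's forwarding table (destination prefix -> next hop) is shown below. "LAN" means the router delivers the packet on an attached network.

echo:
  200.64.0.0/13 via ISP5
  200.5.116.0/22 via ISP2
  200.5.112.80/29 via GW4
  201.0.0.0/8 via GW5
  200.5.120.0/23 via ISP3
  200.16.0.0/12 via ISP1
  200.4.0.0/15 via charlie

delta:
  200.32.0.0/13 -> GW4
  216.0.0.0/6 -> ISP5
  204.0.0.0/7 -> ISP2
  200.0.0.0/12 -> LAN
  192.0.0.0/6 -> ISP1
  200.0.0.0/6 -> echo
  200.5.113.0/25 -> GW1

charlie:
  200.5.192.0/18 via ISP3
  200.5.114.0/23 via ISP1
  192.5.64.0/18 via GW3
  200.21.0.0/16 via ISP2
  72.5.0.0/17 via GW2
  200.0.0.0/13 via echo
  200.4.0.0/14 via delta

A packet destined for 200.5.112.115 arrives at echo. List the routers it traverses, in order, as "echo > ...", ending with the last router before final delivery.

At echo: longest match for 200.5.112.115 is 200.4.0.0/15 -> charlie
At charlie: longest match for 200.5.112.115 is 200.4.0.0/14 -> delta
At delta: longest match for 200.5.112.115 is 200.0.0.0/12 -> LAN

echo > charlie > delta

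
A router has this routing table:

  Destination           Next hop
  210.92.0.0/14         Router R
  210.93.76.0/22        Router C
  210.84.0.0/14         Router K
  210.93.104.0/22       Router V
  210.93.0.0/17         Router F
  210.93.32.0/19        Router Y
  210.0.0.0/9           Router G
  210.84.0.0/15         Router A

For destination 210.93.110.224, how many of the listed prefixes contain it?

Prefixes containing 210.93.110.224:
  210.0.0.0/9 (210.0.0.0 - 210.127.255.255)
  210.92.0.0/14 (210.92.0.0 - 210.95.255.255)
  210.93.0.0/17 (210.93.0.0 - 210.93.127.255)
Total matching entries: 3.

3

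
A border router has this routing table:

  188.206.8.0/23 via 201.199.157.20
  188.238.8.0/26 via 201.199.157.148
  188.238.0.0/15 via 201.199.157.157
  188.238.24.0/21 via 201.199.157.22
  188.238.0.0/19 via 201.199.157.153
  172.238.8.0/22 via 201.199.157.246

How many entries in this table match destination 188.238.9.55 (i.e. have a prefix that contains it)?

Prefixes containing 188.238.9.55:
  188.238.0.0/15 (188.238.0.0 - 188.239.255.255)
  188.238.0.0/19 (188.238.0.0 - 188.238.31.255)
Total matching entries: 2.

2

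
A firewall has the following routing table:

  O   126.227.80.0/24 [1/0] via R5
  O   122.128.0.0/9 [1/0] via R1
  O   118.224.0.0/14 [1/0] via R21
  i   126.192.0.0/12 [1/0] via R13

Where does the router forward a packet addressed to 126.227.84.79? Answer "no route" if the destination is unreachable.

No entry's prefix contains 126.227.84.79; there is no default route.

no route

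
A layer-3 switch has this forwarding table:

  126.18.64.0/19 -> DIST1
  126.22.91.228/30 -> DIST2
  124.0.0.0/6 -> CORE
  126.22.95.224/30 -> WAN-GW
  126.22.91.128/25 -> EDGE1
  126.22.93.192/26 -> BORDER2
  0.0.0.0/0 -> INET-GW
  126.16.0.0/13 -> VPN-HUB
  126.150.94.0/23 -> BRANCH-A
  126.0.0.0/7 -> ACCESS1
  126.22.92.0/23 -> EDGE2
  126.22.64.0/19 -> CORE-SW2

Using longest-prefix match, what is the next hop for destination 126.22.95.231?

Routes whose prefix contains 126.22.95.231:
  0.0.0.0/0 (default, matches everything) -> INET-GW
  124.0.0.0/6 (124.0.0.0 - 127.255.255.255) -> CORE
  126.0.0.0/7 (126.0.0.0 - 127.255.255.255) -> ACCESS1
  126.16.0.0/13 (126.16.0.0 - 126.23.255.255) -> VPN-HUB
  126.22.64.0/19 (126.22.64.0 - 126.22.95.255) -> CORE-SW2
More-specific entries that do NOT match:
  126.22.91.228/30 (126.22.91.228 - 126.22.91.231) does not contain 126.22.95.231
  126.22.95.224/30 (126.22.95.224 - 126.22.95.227) does not contain 126.22.95.231
  126.22.93.192/26 (126.22.93.192 - 126.22.93.255) does not contain 126.22.95.231
  126.22.91.128/25 (126.22.91.128 - 126.22.91.255) does not contain 126.22.95.231
  126.150.94.0/23 (126.150.94.0 - 126.150.95.255) does not contain 126.22.95.231
  126.22.92.0/23 (126.22.92.0 - 126.22.93.255) does not contain 126.22.95.231
Longest matching prefix is /19 -> next hop CORE-SW2.

CORE-SW2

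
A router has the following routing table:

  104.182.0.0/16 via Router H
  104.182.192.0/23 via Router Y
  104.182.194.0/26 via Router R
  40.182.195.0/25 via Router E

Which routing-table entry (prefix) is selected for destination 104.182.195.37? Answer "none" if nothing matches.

Entries matching 104.182.195.37:
  104.182.0.0/16 (104.182.0.0 - 104.182.255.255)
Most specific is 104.182.0.0/16.

104.182.0.0/16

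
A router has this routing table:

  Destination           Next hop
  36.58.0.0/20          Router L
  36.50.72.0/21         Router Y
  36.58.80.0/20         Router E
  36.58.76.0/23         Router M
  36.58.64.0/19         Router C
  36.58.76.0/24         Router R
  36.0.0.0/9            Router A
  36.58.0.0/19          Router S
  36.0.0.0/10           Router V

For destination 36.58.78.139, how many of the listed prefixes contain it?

Prefixes containing 36.58.78.139:
  36.0.0.0/9 (36.0.0.0 - 36.127.255.255)
  36.0.0.0/10 (36.0.0.0 - 36.63.255.255)
  36.58.64.0/19 (36.58.64.0 - 36.58.95.255)
Total matching entries: 3.

3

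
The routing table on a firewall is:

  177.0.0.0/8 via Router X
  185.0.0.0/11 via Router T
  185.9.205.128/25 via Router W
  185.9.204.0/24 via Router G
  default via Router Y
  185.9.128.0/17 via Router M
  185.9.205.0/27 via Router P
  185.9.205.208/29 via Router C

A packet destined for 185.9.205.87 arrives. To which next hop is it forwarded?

Routes whose prefix contains 185.9.205.87:
  0.0.0.0/0 (default, matches everything) -> Router Y
  185.0.0.0/11 (185.0.0.0 - 185.31.255.255) -> Router T
  185.9.128.0/17 (185.9.128.0 - 185.9.255.255) -> Router M
More-specific entries that do NOT match:
  185.9.205.208/29 (185.9.205.208 - 185.9.205.215) does not contain 185.9.205.87
  185.9.205.0/27 (185.9.205.0 - 185.9.205.31) does not contain 185.9.205.87
  185.9.205.128/25 (185.9.205.128 - 185.9.205.255) does not contain 185.9.205.87
  185.9.204.0/24 (185.9.204.0 - 185.9.204.255) does not contain 185.9.205.87
Longest matching prefix is /17 -> next hop Router M.

Router M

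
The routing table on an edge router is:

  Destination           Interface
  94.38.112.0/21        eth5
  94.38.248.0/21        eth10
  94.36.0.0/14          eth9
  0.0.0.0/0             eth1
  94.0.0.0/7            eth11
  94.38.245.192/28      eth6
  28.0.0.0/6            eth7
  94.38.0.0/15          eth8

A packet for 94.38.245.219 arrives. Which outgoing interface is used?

eth8

Routes whose prefix contains 94.38.245.219:
  0.0.0.0/0 (default, matches everything) -> eth1
  94.0.0.0/7 (94.0.0.0 - 95.255.255.255) -> eth11
  94.36.0.0/14 (94.36.0.0 - 94.39.255.255) -> eth9
  94.38.0.0/15 (94.38.0.0 - 94.39.255.255) -> eth8
More-specific entries that do NOT match:
  94.38.245.192/28 (94.38.245.192 - 94.38.245.207) does not contain 94.38.245.219
  94.38.112.0/21 (94.38.112.0 - 94.38.119.255) does not contain 94.38.245.219
  94.38.248.0/21 (94.38.248.0 - 94.38.255.255) does not contain 94.38.245.219
Longest matching prefix is /15 -> interface eth8.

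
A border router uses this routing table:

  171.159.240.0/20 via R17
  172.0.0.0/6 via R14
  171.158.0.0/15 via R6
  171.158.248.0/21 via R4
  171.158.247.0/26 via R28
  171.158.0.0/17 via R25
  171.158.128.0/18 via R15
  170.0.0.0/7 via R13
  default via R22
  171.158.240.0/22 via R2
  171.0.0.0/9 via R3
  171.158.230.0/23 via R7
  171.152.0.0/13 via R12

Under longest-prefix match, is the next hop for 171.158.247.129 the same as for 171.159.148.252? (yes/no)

yes

171.158.247.129: longest match 171.158.0.0/15 -> R6
171.159.148.252: longest match 171.158.0.0/15 -> R6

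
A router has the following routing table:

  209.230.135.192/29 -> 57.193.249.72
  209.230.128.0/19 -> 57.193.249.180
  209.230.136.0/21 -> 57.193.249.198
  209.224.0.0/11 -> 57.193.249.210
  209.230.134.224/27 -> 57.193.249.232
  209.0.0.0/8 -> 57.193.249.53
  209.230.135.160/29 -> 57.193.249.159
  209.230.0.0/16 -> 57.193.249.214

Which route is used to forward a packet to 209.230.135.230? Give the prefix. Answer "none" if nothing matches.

Entries matching 209.230.135.230:
  209.0.0.0/8 (209.0.0.0 - 209.255.255.255)
  209.224.0.0/11 (209.224.0.0 - 209.255.255.255)
  209.230.0.0/16 (209.230.0.0 - 209.230.255.255)
  209.230.128.0/19 (209.230.128.0 - 209.230.159.255)
Most specific is 209.230.128.0/19.

209.230.128.0/19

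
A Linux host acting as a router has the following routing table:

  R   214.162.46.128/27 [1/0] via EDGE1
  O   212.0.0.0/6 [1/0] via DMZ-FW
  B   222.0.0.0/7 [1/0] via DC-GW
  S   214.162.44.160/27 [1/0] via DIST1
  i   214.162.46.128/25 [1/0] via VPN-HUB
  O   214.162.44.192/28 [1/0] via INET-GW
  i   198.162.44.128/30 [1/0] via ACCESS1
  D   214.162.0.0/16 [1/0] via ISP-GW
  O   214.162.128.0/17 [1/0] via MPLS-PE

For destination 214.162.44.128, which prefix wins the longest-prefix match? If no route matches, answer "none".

Entries matching 214.162.44.128:
  212.0.0.0/6 (212.0.0.0 - 215.255.255.255)
  214.162.0.0/16 (214.162.0.0 - 214.162.255.255)
Most specific is 214.162.0.0/16.

214.162.0.0/16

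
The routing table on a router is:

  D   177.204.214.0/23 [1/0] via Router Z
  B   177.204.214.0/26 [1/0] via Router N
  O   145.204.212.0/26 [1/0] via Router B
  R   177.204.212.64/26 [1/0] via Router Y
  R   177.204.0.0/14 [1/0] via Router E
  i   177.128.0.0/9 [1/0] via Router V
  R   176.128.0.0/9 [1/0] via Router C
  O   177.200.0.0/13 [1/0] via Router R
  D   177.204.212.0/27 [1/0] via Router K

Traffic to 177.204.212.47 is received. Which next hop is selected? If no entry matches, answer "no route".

Router E

Routes whose prefix contains 177.204.212.47:
  177.128.0.0/9 (177.128.0.0 - 177.255.255.255) -> Router V
  177.200.0.0/13 (177.200.0.0 - 177.207.255.255) -> Router R
  177.204.0.0/14 (177.204.0.0 - 177.207.255.255) -> Router E
More-specific entries that do NOT match:
  177.204.212.0/27 (177.204.212.0 - 177.204.212.31) does not contain 177.204.212.47
  177.204.214.0/26 (177.204.214.0 - 177.204.214.63) does not contain 177.204.212.47
  145.204.212.0/26 (145.204.212.0 - 145.204.212.63) does not contain 177.204.212.47
  177.204.212.64/26 (177.204.212.64 - 177.204.212.127) does not contain 177.204.212.47
  177.204.214.0/23 (177.204.214.0 - 177.204.215.255) does not contain 177.204.212.47
Longest matching prefix is /14 -> next hop Router E.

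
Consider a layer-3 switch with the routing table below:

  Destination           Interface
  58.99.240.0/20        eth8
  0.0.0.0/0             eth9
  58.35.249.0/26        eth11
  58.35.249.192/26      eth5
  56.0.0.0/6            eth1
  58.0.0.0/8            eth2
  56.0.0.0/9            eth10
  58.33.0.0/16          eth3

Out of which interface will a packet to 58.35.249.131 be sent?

Routes whose prefix contains 58.35.249.131:
  0.0.0.0/0 (default, matches everything) -> eth9
  56.0.0.0/6 (56.0.0.0 - 59.255.255.255) -> eth1
  58.0.0.0/8 (58.0.0.0 - 58.255.255.255) -> eth2
More-specific entries that do NOT match:
  58.35.249.0/26 (58.35.249.0 - 58.35.249.63) does not contain 58.35.249.131
  58.35.249.192/26 (58.35.249.192 - 58.35.249.255) does not contain 58.35.249.131
  58.99.240.0/20 (58.99.240.0 - 58.99.255.255) does not contain 58.35.249.131
  58.33.0.0/16 (58.33.0.0 - 58.33.255.255) does not contain 58.35.249.131
  56.0.0.0/9 (56.0.0.0 - 56.127.255.255) does not contain 58.35.249.131
Longest matching prefix is /8 -> interface eth2.

eth2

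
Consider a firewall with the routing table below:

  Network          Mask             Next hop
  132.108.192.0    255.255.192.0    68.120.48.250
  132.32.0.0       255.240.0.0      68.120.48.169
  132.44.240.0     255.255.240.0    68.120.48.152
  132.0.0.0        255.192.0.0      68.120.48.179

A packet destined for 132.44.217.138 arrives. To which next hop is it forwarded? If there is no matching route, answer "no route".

Routes whose prefix contains 132.44.217.138:
  132.0.0.0/10 (132.0.0.0 - 132.63.255.255) -> 68.120.48.179
  132.32.0.0/12 (132.32.0.0 - 132.47.255.255) -> 68.120.48.169
More-specific entries that do NOT match:
  132.44.240.0/20 (132.44.240.0 - 132.44.255.255) does not contain 132.44.217.138
  132.108.192.0/18 (132.108.192.0 - 132.108.255.255) does not contain 132.44.217.138
Longest matching prefix is /12 -> next hop 68.120.48.169.

68.120.48.169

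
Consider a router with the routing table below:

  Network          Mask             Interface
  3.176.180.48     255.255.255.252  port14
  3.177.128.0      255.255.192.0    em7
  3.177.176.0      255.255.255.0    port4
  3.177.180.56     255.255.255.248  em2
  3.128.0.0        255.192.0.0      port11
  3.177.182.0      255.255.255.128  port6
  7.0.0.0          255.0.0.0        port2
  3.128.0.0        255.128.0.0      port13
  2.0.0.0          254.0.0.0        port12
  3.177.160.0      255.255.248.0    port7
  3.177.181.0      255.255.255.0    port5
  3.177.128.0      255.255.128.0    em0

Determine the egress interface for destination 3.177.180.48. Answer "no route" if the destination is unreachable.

Routes whose prefix contains 3.177.180.48:
  2.0.0.0/7 (2.0.0.0 - 3.255.255.255) -> port12
  3.128.0.0/9 (3.128.0.0 - 3.255.255.255) -> port13
  3.128.0.0/10 (3.128.0.0 - 3.191.255.255) -> port11
  3.177.128.0/17 (3.177.128.0 - 3.177.255.255) -> em0
  3.177.128.0/18 (3.177.128.0 - 3.177.191.255) -> em7
More-specific entries that do NOT match:
  3.176.180.48/30 (3.176.180.48 - 3.176.180.51) does not contain 3.177.180.48
  3.177.180.56/29 (3.177.180.56 - 3.177.180.63) does not contain 3.177.180.48
  3.177.182.0/25 (3.177.182.0 - 3.177.182.127) does not contain 3.177.180.48
  3.177.176.0/24 (3.177.176.0 - 3.177.176.255) does not contain 3.177.180.48
  3.177.181.0/24 (3.177.181.0 - 3.177.181.255) does not contain 3.177.180.48
  3.177.160.0/21 (3.177.160.0 - 3.177.167.255) does not contain 3.177.180.48
Longest matching prefix is /18 -> interface em7.

em7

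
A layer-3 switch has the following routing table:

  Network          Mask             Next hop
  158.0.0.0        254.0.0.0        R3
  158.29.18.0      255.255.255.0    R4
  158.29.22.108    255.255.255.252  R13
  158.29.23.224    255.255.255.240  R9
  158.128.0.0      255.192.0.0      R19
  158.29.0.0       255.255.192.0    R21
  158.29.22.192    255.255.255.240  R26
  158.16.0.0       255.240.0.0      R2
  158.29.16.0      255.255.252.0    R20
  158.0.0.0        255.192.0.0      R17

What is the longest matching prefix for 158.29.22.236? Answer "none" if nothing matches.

Entries matching 158.29.22.236:
  158.0.0.0/7 (158.0.0.0 - 159.255.255.255)
  158.0.0.0/10 (158.0.0.0 - 158.63.255.255)
  158.16.0.0/12 (158.16.0.0 - 158.31.255.255)
  158.29.0.0/18 (158.29.0.0 - 158.29.63.255)
Most specific is 158.29.0.0/18.

158.29.0.0/18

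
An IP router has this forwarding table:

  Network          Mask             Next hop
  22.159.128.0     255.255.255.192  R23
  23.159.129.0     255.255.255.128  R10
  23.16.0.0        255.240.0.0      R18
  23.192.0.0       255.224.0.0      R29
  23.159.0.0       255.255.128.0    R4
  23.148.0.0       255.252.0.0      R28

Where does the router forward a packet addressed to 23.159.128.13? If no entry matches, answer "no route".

No entry's prefix contains 23.159.128.13; there is no default route.

no route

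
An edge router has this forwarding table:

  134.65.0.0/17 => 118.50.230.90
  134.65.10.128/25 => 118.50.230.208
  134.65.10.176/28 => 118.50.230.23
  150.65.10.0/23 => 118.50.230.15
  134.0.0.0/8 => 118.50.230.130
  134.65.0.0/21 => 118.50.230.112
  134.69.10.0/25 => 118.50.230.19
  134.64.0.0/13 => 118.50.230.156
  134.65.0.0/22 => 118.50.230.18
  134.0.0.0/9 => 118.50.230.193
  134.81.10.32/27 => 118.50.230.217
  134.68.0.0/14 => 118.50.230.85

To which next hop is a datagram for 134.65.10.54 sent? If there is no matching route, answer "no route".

Routes whose prefix contains 134.65.10.54:
  134.0.0.0/8 (134.0.0.0 - 134.255.255.255) -> 118.50.230.130
  134.0.0.0/9 (134.0.0.0 - 134.127.255.255) -> 118.50.230.193
  134.64.0.0/13 (134.64.0.0 - 134.71.255.255) -> 118.50.230.156
  134.65.0.0/17 (134.65.0.0 - 134.65.127.255) -> 118.50.230.90
More-specific entries that do NOT match:
  134.65.10.176/28 (134.65.10.176 - 134.65.10.191) does not contain 134.65.10.54
  134.81.10.32/27 (134.81.10.32 - 134.81.10.63) does not contain 134.65.10.54
  134.65.10.128/25 (134.65.10.128 - 134.65.10.255) does not contain 134.65.10.54
  134.69.10.0/25 (134.69.10.0 - 134.69.10.127) does not contain 134.65.10.54
  150.65.10.0/23 (150.65.10.0 - 150.65.11.255) does not contain 134.65.10.54
  134.65.0.0/22 (134.65.0.0 - 134.65.3.255) does not contain 134.65.10.54
  134.65.0.0/21 (134.65.0.0 - 134.65.7.255) does not contain 134.65.10.54
Longest matching prefix is /17 -> next hop 118.50.230.90.

118.50.230.90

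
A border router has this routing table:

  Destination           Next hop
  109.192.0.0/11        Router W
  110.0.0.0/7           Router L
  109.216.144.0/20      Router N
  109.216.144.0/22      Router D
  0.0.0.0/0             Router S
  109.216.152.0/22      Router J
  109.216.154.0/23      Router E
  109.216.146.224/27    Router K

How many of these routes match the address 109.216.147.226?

4

Prefixes containing 109.216.147.226:
  0.0.0.0/0 (default, matches everything)
  109.192.0.0/11 (109.192.0.0 - 109.223.255.255)
  109.216.144.0/20 (109.216.144.0 - 109.216.159.255)
  109.216.144.0/22 (109.216.144.0 - 109.216.147.255)
Total matching entries: 4.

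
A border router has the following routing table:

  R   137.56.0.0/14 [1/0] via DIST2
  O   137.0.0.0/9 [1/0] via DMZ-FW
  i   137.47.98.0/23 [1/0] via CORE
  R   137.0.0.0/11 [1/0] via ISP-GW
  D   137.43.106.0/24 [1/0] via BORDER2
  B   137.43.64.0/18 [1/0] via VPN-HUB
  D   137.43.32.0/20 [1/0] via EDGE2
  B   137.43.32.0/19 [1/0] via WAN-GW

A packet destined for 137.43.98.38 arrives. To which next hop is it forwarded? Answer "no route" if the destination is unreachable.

VPN-HUB

Routes whose prefix contains 137.43.98.38:
  137.0.0.0/9 (137.0.0.0 - 137.127.255.255) -> DMZ-FW
  137.43.64.0/18 (137.43.64.0 - 137.43.127.255) -> VPN-HUB
More-specific entries that do NOT match:
  137.43.106.0/24 (137.43.106.0 - 137.43.106.255) does not contain 137.43.98.38
  137.47.98.0/23 (137.47.98.0 - 137.47.99.255) does not contain 137.43.98.38
  137.43.32.0/20 (137.43.32.0 - 137.43.47.255) does not contain 137.43.98.38
  137.43.32.0/19 (137.43.32.0 - 137.43.63.255) does not contain 137.43.98.38
Longest matching prefix is /18 -> next hop VPN-HUB.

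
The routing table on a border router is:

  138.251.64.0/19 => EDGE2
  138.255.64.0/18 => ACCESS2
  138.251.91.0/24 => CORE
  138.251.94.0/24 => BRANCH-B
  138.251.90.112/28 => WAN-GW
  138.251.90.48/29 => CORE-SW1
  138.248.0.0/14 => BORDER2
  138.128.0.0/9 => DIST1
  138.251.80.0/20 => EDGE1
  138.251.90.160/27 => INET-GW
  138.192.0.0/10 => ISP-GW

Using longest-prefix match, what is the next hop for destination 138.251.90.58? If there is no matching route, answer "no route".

EDGE1

Routes whose prefix contains 138.251.90.58:
  138.128.0.0/9 (138.128.0.0 - 138.255.255.255) -> DIST1
  138.192.0.0/10 (138.192.0.0 - 138.255.255.255) -> ISP-GW
  138.248.0.0/14 (138.248.0.0 - 138.251.255.255) -> BORDER2
  138.251.64.0/19 (138.251.64.0 - 138.251.95.255) -> EDGE2
  138.251.80.0/20 (138.251.80.0 - 138.251.95.255) -> EDGE1
More-specific entries that do NOT match:
  138.251.90.48/29 (138.251.90.48 - 138.251.90.55) does not contain 138.251.90.58
  138.251.90.112/28 (138.251.90.112 - 138.251.90.127) does not contain 138.251.90.58
  138.251.90.160/27 (138.251.90.160 - 138.251.90.191) does not contain 138.251.90.58
  138.251.91.0/24 (138.251.91.0 - 138.251.91.255) does not contain 138.251.90.58
  138.251.94.0/24 (138.251.94.0 - 138.251.94.255) does not contain 138.251.90.58
Longest matching prefix is /20 -> next hop EDGE1.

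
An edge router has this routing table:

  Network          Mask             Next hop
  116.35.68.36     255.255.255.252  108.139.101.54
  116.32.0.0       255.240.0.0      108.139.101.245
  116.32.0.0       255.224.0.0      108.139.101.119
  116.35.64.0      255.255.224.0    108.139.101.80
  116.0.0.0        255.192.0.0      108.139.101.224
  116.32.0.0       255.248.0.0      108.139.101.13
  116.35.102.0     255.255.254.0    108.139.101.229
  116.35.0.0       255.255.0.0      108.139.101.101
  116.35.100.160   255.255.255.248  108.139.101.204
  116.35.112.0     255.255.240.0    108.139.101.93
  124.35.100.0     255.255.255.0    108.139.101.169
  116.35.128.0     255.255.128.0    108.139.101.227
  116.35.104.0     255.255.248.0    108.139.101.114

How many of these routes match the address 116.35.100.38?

Prefixes containing 116.35.100.38:
  116.0.0.0/10 (116.0.0.0 - 116.63.255.255)
  116.32.0.0/11 (116.32.0.0 - 116.63.255.255)
  116.32.0.0/12 (116.32.0.0 - 116.47.255.255)
  116.32.0.0/13 (116.32.0.0 - 116.39.255.255)
  116.35.0.0/16 (116.35.0.0 - 116.35.255.255)
Total matching entries: 5.

5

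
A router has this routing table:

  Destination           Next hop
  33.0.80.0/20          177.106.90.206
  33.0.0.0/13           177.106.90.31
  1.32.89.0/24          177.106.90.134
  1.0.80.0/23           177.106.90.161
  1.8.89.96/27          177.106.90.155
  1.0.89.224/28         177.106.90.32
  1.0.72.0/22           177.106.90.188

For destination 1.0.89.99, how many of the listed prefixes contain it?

0

No listed prefix contains 1.0.89.99.
Total matching entries: 0.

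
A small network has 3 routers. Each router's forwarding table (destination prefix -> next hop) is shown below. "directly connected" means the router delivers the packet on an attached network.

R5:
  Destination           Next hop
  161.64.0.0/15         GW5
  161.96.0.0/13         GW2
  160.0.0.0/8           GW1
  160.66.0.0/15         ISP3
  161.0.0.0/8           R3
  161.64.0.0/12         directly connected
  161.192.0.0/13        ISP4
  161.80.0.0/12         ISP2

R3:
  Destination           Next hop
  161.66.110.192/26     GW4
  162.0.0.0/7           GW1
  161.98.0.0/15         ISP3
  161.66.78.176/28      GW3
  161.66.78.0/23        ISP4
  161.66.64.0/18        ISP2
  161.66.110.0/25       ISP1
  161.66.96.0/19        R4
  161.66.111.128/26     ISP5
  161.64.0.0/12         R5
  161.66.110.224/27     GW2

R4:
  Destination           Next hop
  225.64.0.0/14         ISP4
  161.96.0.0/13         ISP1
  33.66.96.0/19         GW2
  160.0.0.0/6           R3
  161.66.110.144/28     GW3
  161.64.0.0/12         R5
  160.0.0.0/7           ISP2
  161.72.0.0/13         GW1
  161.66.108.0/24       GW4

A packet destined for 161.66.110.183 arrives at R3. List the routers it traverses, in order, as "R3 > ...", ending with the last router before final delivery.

R3 > R4 > R5

At R3: longest match for 161.66.110.183 is 161.66.96.0/19 -> R4
At R4: longest match for 161.66.110.183 is 161.64.0.0/12 -> R5
At R5: longest match for 161.66.110.183 is 161.64.0.0/12 -> directly connected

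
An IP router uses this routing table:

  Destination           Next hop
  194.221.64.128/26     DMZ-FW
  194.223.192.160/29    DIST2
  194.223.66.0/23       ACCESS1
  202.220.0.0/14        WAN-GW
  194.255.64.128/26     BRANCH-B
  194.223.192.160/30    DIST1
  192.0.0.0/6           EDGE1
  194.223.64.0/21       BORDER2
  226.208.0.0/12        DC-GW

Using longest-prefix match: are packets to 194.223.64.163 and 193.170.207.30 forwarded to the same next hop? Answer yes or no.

194.223.64.163: longest match 194.223.64.0/21 -> BORDER2
193.170.207.30: longest match 192.0.0.0/6 -> EDGE1

no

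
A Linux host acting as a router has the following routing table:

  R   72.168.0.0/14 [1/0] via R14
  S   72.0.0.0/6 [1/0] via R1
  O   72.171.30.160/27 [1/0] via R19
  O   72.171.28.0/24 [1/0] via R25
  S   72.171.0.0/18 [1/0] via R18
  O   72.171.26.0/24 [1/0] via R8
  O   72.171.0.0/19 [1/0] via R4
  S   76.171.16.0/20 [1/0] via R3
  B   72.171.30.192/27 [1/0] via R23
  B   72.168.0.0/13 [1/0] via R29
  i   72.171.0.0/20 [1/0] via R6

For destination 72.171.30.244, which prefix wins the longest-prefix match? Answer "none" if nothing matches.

Entries matching 72.171.30.244:
  72.0.0.0/6 (72.0.0.0 - 75.255.255.255)
  72.168.0.0/13 (72.168.0.0 - 72.175.255.255)
  72.168.0.0/14 (72.168.0.0 - 72.171.255.255)
  72.171.0.0/18 (72.171.0.0 - 72.171.63.255)
  72.171.0.0/19 (72.171.0.0 - 72.171.31.255)
Most specific is 72.171.0.0/19.

72.171.0.0/19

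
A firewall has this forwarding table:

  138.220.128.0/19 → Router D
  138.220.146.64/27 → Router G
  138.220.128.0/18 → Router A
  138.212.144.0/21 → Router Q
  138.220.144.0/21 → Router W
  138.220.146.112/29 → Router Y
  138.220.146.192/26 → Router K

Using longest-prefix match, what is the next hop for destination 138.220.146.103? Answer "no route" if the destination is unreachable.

Routes whose prefix contains 138.220.146.103:
  138.220.128.0/18 (138.220.128.0 - 138.220.191.255) -> Router A
  138.220.128.0/19 (138.220.128.0 - 138.220.159.255) -> Router D
  138.220.144.0/21 (138.220.144.0 - 138.220.151.255) -> Router W
More-specific entries that do NOT match:
  138.220.146.112/29 (138.220.146.112 - 138.220.146.119) does not contain 138.220.146.103
  138.220.146.64/27 (138.220.146.64 - 138.220.146.95) does not contain 138.220.146.103
  138.220.146.192/26 (138.220.146.192 - 138.220.146.255) does not contain 138.220.146.103
Longest matching prefix is /21 -> next hop Router W.

Router W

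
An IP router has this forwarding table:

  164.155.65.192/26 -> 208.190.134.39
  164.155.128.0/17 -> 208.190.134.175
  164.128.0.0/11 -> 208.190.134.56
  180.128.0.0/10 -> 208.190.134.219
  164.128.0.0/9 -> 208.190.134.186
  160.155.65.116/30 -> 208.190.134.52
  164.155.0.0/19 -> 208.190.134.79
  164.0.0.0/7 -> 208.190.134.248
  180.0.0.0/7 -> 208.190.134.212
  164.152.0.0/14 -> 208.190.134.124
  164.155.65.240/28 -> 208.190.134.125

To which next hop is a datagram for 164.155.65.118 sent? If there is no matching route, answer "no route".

Routes whose prefix contains 164.155.65.118:
  164.0.0.0/7 (164.0.0.0 - 165.255.255.255) -> 208.190.134.248
  164.128.0.0/9 (164.128.0.0 - 164.255.255.255) -> 208.190.134.186
  164.128.0.0/11 (164.128.0.0 - 164.159.255.255) -> 208.190.134.56
  164.152.0.0/14 (164.152.0.0 - 164.155.255.255) -> 208.190.134.124
More-specific entries that do NOT match:
  160.155.65.116/30 (160.155.65.116 - 160.155.65.119) does not contain 164.155.65.118
  164.155.65.240/28 (164.155.65.240 - 164.155.65.255) does not contain 164.155.65.118
  164.155.65.192/26 (164.155.65.192 - 164.155.65.255) does not contain 164.155.65.118
  164.155.0.0/19 (164.155.0.0 - 164.155.31.255) does not contain 164.155.65.118
  164.155.128.0/17 (164.155.128.0 - 164.155.255.255) does not contain 164.155.65.118
Longest matching prefix is /14 -> next hop 208.190.134.124.

208.190.134.124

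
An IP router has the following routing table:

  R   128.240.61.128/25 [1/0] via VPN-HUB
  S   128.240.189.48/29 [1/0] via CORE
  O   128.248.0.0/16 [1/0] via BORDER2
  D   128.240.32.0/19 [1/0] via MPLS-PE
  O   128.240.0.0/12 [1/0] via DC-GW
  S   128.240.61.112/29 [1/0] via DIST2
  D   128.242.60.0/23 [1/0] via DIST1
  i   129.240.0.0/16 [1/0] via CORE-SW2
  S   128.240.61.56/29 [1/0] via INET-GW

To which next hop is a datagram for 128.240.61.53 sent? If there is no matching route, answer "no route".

MPLS-PE

Routes whose prefix contains 128.240.61.53:
  128.240.0.0/12 (128.240.0.0 - 128.255.255.255) -> DC-GW
  128.240.32.0/19 (128.240.32.0 - 128.240.63.255) -> MPLS-PE
More-specific entries that do NOT match:
  128.240.189.48/29 (128.240.189.48 - 128.240.189.55) does not contain 128.240.61.53
  128.240.61.112/29 (128.240.61.112 - 128.240.61.119) does not contain 128.240.61.53
  128.240.61.56/29 (128.240.61.56 - 128.240.61.63) does not contain 128.240.61.53
  128.240.61.128/25 (128.240.61.128 - 128.240.61.255) does not contain 128.240.61.53
  128.242.60.0/23 (128.242.60.0 - 128.242.61.255) does not contain 128.240.61.53
Longest matching prefix is /19 -> next hop MPLS-PE.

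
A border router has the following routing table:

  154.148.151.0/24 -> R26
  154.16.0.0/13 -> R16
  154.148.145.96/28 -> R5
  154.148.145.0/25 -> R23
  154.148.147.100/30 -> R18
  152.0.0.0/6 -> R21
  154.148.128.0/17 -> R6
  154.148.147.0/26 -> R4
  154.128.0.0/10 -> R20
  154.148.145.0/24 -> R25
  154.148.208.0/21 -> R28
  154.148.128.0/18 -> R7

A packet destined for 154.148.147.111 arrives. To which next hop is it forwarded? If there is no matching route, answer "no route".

Routes whose prefix contains 154.148.147.111:
  152.0.0.0/6 (152.0.0.0 - 155.255.255.255) -> R21
  154.128.0.0/10 (154.128.0.0 - 154.191.255.255) -> R20
  154.148.128.0/17 (154.148.128.0 - 154.148.255.255) -> R6
  154.148.128.0/18 (154.148.128.0 - 154.148.191.255) -> R7
More-specific entries that do NOT match:
  154.148.147.100/30 (154.148.147.100 - 154.148.147.103) does not contain 154.148.147.111
  154.148.145.96/28 (154.148.145.96 - 154.148.145.111) does not contain 154.148.147.111
  154.148.147.0/26 (154.148.147.0 - 154.148.147.63) does not contain 154.148.147.111
  154.148.145.0/25 (154.148.145.0 - 154.148.145.127) does not contain 154.148.147.111
  154.148.151.0/24 (154.148.151.0 - 154.148.151.255) does not contain 154.148.147.111
  154.148.145.0/24 (154.148.145.0 - 154.148.145.255) does not contain 154.148.147.111
  154.148.208.0/21 (154.148.208.0 - 154.148.215.255) does not contain 154.148.147.111
Longest matching prefix is /18 -> next hop R7.

R7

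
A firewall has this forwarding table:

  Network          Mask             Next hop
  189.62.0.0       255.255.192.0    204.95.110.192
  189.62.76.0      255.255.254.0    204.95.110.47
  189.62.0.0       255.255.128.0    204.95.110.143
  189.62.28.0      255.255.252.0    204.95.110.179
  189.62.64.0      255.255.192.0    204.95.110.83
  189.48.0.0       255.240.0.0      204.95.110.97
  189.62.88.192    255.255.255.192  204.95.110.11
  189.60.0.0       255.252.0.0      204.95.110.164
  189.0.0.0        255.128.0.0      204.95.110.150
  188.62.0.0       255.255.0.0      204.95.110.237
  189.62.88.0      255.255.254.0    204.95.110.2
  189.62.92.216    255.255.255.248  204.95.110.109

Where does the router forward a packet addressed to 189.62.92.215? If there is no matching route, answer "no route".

Routes whose prefix contains 189.62.92.215:
  189.0.0.0/9 (189.0.0.0 - 189.127.255.255) -> 204.95.110.150
  189.48.0.0/12 (189.48.0.0 - 189.63.255.255) -> 204.95.110.97
  189.60.0.0/14 (189.60.0.0 - 189.63.255.255) -> 204.95.110.164
  189.62.0.0/17 (189.62.0.0 - 189.62.127.255) -> 204.95.110.143
  189.62.64.0/18 (189.62.64.0 - 189.62.127.255) -> 204.95.110.83
More-specific entries that do NOT match:
  189.62.92.216/29 (189.62.92.216 - 189.62.92.223) does not contain 189.62.92.215
  189.62.88.192/26 (189.62.88.192 - 189.62.88.255) does not contain 189.62.92.215
  189.62.76.0/23 (189.62.76.0 - 189.62.77.255) does not contain 189.62.92.215
  189.62.88.0/23 (189.62.88.0 - 189.62.89.255) does not contain 189.62.92.215
  189.62.28.0/22 (189.62.28.0 - 189.62.31.255) does not contain 189.62.92.215
Longest matching prefix is /18 -> next hop 204.95.110.83.

204.95.110.83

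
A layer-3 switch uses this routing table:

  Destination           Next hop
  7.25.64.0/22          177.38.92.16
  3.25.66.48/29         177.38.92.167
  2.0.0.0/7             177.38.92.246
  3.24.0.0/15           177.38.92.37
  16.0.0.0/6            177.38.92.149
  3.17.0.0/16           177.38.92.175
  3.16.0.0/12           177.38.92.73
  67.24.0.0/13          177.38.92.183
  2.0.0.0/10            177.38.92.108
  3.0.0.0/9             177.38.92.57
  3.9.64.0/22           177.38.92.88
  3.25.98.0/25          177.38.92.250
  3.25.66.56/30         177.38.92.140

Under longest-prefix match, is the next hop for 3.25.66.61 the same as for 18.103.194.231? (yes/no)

no

3.25.66.61: longest match 3.24.0.0/15 -> 177.38.92.37
18.103.194.231: longest match 16.0.0.0/6 -> 177.38.92.149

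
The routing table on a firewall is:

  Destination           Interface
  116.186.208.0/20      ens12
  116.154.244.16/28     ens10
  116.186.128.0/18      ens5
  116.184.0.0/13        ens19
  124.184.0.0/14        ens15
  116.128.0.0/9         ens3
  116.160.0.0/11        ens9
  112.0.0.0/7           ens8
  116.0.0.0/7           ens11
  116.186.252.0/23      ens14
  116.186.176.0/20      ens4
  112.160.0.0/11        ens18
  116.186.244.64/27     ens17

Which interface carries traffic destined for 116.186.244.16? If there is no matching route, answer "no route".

Routes whose prefix contains 116.186.244.16:
  116.0.0.0/7 (116.0.0.0 - 117.255.255.255) -> ens11
  116.128.0.0/9 (116.128.0.0 - 116.255.255.255) -> ens3
  116.160.0.0/11 (116.160.0.0 - 116.191.255.255) -> ens9
  116.184.0.0/13 (116.184.0.0 - 116.191.255.255) -> ens19
More-specific entries that do NOT match:
  116.154.244.16/28 (116.154.244.16 - 116.154.244.31) does not contain 116.186.244.16
  116.186.244.64/27 (116.186.244.64 - 116.186.244.95) does not contain 116.186.244.16
  116.186.252.0/23 (116.186.252.0 - 116.186.253.255) does not contain 116.186.244.16
  116.186.208.0/20 (116.186.208.0 - 116.186.223.255) does not contain 116.186.244.16
  116.186.176.0/20 (116.186.176.0 - 116.186.191.255) does not contain 116.186.244.16
  116.186.128.0/18 (116.186.128.0 - 116.186.191.255) does not contain 116.186.244.16
  124.184.0.0/14 (124.184.0.0 - 124.187.255.255) does not contain 116.186.244.16
Longest matching prefix is /13 -> interface ens19.

ens19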